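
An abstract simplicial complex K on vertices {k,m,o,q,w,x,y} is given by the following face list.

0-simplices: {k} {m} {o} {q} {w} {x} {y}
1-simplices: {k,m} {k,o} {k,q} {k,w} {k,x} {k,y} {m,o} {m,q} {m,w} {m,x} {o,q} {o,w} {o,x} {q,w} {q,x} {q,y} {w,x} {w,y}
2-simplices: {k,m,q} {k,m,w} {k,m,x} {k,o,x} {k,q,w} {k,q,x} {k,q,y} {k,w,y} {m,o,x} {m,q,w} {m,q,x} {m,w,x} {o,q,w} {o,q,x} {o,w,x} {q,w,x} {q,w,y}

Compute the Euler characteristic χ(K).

n_0=7 n_1=18 n_2=17
χ=+7−18+17=6

χ(K)=6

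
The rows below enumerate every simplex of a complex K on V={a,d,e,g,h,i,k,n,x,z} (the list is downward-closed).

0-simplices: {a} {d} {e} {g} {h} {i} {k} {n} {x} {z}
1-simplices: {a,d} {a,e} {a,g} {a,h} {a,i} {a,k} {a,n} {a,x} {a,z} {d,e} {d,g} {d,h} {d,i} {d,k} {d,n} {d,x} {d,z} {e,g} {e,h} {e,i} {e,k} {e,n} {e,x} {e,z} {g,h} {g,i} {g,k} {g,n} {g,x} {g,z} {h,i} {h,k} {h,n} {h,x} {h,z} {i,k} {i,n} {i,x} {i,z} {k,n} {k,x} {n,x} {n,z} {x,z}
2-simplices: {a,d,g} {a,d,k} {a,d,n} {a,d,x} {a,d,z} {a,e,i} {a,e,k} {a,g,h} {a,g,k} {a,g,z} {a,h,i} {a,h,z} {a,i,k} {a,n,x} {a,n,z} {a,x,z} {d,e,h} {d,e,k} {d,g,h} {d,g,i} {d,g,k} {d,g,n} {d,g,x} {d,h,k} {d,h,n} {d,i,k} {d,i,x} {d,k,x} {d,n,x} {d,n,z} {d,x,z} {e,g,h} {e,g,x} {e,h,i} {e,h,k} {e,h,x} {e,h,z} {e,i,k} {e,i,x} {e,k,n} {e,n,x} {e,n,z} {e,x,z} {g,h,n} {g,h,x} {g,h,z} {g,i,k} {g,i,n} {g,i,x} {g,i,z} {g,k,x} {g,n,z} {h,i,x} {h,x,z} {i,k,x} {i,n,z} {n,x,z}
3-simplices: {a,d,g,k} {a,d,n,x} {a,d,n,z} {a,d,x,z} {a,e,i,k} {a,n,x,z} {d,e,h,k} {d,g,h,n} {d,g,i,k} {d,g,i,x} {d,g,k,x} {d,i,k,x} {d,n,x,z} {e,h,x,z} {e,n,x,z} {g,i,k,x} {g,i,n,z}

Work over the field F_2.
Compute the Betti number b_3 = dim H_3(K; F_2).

n_0=10 n_1=44 n_2=57 n_3=17  [Z2]
∂1: piv[ad,ae,ag,ah,ai,ak,an,ax,az] rk=9  ker:de,dg,dh,di,dk,dn,dx,dz,eg,eh,ei,ek,en,ex,ez,gh,gi,gk,gn,gx,gz,hi,hk,hn,hx,hz,ik,in,ix,iz,kn,kx,nx,nz,xz
∂2: piv[adg,adk,adn,adx,adz,aei,aek,agh,agk,agz,ahi,ahz,aik,anx,anz,axz,deh,dek,dgh,dgi,dgn,dgx,dhk,dhn,dik,dix,dkx,egh,egx,ehx,ehz,ekn,enx,gin,giz] rk=35  ker:dgk,dnx,dnz,dxz,ehi,ehk,eik,eix,enz,exz,ghn,ghx,ghz,gik,gix,gkx,gnz,hix,hxz,ikx,inz,nxz
∂3: piv[adgk,adnx,adnz,adxz,aeik,anxz,dehk,dghn,dgik,dgix,dgkx,dikx,ehxz,enxz,ginz] rk=15  ker:dnxz,gikx
b_3=(17−15)−0=2

b_3=2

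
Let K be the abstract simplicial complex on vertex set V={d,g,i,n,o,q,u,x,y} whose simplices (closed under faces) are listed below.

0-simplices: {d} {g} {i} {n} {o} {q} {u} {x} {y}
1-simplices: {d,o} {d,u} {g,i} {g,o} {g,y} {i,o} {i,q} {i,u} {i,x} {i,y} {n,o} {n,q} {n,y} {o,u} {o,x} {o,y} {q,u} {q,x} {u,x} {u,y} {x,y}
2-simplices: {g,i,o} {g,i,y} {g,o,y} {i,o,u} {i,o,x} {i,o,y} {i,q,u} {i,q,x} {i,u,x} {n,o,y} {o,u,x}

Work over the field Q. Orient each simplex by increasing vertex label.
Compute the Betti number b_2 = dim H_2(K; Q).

b_2=2

n_0=9 n_1=21 n_2=11  [Q]
∂1: piv[do,du,gi,go,gy,iq,ix,no] rk=8  ker:io,iu,iy,nq,ny,ou,ox,oy,qu,qx,ux,uy,xy
∂2: piv[gio,giy,goy,iou,iox,iqu,iqx,iux,noy] rk=9  ker:ioy,oux
b_2=(11−9)−0=2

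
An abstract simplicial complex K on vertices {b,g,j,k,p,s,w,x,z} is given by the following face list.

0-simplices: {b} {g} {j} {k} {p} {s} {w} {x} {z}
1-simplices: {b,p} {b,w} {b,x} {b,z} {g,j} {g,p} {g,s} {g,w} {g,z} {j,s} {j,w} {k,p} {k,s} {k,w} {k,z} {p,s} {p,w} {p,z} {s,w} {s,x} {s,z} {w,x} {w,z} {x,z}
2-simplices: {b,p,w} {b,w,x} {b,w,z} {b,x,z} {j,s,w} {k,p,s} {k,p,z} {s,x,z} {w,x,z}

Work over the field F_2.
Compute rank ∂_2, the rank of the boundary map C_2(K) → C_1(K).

rank∂_2=8

n_0=9 n_1=24 n_2=9  [Z2]
∂1: piv[bp,bw,bx,bz,gj,gp,gs,kp] rk=8  ker:gw,gz,js,jw,ks,kw,kz,ps,pw,pz,sw,sx,sz,wx,wz,xz
∂2: piv[bpw,bwx,bwz,bxz,jsw,kps,kpz,sxz] rk=8  ker:wxz
rk∂_2=8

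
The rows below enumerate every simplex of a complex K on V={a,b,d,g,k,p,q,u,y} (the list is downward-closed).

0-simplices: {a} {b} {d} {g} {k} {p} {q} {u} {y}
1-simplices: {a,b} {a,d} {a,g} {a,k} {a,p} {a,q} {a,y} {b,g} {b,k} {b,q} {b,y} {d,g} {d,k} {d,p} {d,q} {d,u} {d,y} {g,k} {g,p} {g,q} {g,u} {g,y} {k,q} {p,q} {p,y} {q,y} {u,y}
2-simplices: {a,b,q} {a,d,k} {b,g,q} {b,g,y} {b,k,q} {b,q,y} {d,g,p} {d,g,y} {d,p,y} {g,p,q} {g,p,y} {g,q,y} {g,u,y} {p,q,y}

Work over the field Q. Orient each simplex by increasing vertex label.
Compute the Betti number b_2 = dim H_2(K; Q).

n_0=9 n_1=27 n_2=14  [Q]
∂1: piv[ab,ad,ag,ak,ap,aq,ay,du] rk=8  ker:bg,bk,bq,by,dg,dk,dp,dq,dy,gk,gp,gq,gu,gy,kq,pq,py,qy,uy
∂2: piv[abq,adk,bgq,bgy,bkq,bqy,dgp,dgy,dpy,gpq,guy] rk=11  ker:gpy,gqy,pqy
b_2=(14−11)−0=3

b_2=3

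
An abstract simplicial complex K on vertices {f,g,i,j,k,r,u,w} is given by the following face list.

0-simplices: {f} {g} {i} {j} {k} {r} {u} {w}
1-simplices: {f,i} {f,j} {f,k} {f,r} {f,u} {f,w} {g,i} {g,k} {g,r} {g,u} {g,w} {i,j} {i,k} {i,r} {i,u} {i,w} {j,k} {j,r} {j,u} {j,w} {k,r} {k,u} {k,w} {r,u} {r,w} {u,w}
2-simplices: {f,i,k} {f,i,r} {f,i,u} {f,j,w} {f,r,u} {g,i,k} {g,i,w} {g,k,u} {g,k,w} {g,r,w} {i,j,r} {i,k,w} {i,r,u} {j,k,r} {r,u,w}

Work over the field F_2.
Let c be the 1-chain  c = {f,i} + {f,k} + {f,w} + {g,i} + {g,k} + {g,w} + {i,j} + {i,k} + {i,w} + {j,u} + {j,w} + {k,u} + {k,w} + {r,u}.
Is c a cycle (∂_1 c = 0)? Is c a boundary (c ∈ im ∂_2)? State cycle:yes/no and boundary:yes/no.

n_0=8 n_1=26 n_2=15  [Z2]
∂1: piv[fi,fj,fk,fr,fu,fw,gi] rk=7  ker:gk,gr,gu,gw,ij,ik,ir,iu,iw,jk,jr,ju,jw,kr,ku,kw,ru,rw,uw
∂2: piv[fik,fir,fiu,fjw,fru,gik,giw,gku,gkw,grw,ijr,jkr,ruw] rk=13  ker:ikw,iru
∂1c = {f} + {g} + {i} + {j} + {k} + {r} + {u} + {w}

cycle:no boundary:no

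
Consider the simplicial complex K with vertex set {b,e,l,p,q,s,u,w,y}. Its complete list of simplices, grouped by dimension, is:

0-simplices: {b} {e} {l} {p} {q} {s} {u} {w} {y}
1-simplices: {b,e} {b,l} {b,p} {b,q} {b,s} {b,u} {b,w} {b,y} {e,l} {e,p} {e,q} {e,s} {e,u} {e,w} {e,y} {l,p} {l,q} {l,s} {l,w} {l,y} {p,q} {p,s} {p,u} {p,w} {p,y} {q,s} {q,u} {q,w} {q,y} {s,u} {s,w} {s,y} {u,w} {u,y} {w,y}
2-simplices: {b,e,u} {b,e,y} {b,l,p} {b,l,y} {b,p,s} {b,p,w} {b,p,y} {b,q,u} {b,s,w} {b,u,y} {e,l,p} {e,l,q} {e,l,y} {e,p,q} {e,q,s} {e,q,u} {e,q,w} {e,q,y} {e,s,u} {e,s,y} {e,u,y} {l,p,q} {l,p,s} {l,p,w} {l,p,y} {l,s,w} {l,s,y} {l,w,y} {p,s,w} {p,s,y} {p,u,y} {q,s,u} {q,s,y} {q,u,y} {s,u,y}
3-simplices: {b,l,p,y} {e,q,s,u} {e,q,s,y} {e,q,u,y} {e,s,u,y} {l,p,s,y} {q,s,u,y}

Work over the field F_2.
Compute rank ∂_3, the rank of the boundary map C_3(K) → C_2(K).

n_0=9 n_1=35 n_2=35 n_3=7  [Z2]
∂1: piv[be,bl,bp,bq,bs,bu,bw,by] rk=8  ker:el,ep,eq,es,eu,ew,ey,lp,lq,ls,lw,ly,pq,ps,pu,pw,py,qs,qu,qw,qy,su,sw,sy,uw,uy,wy
∂2: piv[beu,bey,blp,bly,bps,bpw,bpy,bqu,bsw,buy,elp,elq,ely,epq,eqs,equ,eqw,eqy,esu,esy,lps,lpw,lsy,lwy,puy] rk=25  ker:euy,lpq,lpy,lsw,psw,psy,qsu,qsy,quy,suy
∂3: piv[blpy,eqsu,eqsy,equy,esuy,lpsy] rk=6  ker:qsuy
rk∂_3=6

rank∂_3=6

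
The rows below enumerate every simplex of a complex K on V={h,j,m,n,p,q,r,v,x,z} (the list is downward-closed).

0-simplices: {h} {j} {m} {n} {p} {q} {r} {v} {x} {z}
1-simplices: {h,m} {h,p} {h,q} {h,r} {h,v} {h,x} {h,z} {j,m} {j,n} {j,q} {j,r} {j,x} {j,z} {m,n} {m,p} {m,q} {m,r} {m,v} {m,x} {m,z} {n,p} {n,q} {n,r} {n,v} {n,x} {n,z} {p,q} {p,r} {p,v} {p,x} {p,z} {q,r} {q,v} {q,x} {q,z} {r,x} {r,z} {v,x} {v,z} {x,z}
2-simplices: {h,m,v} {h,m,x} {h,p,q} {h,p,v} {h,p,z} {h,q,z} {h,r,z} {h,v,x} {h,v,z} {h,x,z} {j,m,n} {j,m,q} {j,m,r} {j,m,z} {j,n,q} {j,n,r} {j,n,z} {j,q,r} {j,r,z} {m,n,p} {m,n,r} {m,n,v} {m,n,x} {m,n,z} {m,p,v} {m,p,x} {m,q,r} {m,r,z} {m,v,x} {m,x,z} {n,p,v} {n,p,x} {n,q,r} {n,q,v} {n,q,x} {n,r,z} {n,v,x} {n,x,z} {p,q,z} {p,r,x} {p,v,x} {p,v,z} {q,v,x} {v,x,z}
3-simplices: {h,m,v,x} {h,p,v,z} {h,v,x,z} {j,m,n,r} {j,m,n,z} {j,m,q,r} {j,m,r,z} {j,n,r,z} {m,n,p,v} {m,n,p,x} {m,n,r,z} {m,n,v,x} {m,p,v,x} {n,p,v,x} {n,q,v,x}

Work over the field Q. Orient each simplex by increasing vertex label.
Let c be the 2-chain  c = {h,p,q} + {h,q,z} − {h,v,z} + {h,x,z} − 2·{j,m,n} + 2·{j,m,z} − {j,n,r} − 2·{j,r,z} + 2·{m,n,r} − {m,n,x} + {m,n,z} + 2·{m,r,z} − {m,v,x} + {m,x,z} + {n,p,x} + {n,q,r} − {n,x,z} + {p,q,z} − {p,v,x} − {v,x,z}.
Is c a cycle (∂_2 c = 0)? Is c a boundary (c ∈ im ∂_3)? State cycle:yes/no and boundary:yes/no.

n_0=10 n_1=40 n_2=44 n_3=15  [Q]
∂1: piv[hm,hp,hq,hr,hv,hx,hz,jm,jn] rk=9  ker:jq,jr,jx,jz,mn,mp,mq,mr,mv,mx,mz,np,nq,nr,nv,nx,nz,pq,pr,pv,px,pz,qr,qv,qx,qz,rx,rz,vx,vz,xz
∂2: piv[hmv,hmx,hpq,hpv,hpz,hqz,hrz,hvx,hvz,hxz,jmn,jmq,jmr,jmz,jnq,jnr,jnz,jqr,jrz,mnp,mnv,mnx,mpv,mpx,mxz,nqv,nqx,prx] rk=28  ker:mnr,mnz,mqr,mrz,mvx,npv,npx,nqr,nrz,nvx,nxz,pqz,pvx,pvz,qvx,vxz
∂3: piv[hmvx,hpvz,hvxz,jmnr,jmnz,jmqr,jmrz,jnrz,mnpv,mnpx,mnvx,mpvx,nqvx] rk=13  ker:mnrz,npvx
∂2c = {h,p} − {h,v} + {h,x} − {h,z} + {j,n} − {j,r} − {m,v} + 3·{m,x} − 2·{m,z} + {n,p} + {n,q} − 3·{n,x} + 2·{n,z} + 2·{p,q} − {p,v} + 2·{p,x} − {p,z} + {q,r} + 2·{q,z} − 3·{v,x}

cycle:no boundary:no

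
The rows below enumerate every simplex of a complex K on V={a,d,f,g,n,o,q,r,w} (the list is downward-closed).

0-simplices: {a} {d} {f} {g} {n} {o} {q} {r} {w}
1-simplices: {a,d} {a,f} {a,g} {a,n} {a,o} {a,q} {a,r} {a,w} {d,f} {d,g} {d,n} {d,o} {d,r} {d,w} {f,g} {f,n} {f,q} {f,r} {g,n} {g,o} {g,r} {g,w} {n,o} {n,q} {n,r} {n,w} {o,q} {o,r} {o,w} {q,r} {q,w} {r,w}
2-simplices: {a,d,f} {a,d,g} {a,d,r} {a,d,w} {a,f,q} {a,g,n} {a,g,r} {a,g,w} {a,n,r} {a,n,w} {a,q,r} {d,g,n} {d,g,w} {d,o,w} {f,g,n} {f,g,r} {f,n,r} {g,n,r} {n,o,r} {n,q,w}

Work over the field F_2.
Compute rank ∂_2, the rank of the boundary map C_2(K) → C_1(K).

rank∂_2=17

n_0=9 n_1=32 n_2=20  [Z2]
∂1: piv[ad,af,ag,an,ao,aq,ar,aw] rk=8  ker:df,dg,dn,do,dr,dw,fg,fn,fq,fr,gn,go,gr,gw,no,nq,nr,nw,oq,or,ow,qr,qw,rw
∂2: piv[adf,adg,adr,adw,afq,agn,agr,agw,anr,anw,aqr,dgn,dow,fgn,fgr,nor,nqw] rk=17  ker:dgw,fnr,gnr
rk∂_2=17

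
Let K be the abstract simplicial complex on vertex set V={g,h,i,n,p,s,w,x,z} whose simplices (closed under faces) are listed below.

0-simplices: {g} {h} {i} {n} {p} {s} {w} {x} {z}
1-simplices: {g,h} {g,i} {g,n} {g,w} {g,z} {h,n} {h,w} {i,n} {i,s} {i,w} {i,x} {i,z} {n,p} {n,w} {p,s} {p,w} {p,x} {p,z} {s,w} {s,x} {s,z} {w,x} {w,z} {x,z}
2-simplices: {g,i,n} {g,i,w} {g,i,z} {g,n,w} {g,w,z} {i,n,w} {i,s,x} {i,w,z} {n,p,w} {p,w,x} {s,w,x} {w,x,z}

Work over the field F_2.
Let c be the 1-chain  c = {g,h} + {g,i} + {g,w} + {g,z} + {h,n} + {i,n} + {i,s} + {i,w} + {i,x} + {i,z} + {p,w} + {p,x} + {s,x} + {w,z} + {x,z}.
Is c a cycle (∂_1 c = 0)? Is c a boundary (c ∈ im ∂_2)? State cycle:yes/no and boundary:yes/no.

cycle:yes boundary:no

n_0=9 n_1=24 n_2=12  [Z2]
∂1: piv[gh,gi,gn,gw,gz,is,ix,np] rk=8  ker:hn,hw,in,iw,iz,nw,ps,pw,px,pz,sw,sx,sz,wx,wz,xz
∂2: piv[gin,giw,giz,gnw,gwz,isx,npw,pwx,swx,wxz] rk=10  ker:inw,iwz
∂1c = 0
c vs im∂2: residual ≠ 0 ⇒ not boundary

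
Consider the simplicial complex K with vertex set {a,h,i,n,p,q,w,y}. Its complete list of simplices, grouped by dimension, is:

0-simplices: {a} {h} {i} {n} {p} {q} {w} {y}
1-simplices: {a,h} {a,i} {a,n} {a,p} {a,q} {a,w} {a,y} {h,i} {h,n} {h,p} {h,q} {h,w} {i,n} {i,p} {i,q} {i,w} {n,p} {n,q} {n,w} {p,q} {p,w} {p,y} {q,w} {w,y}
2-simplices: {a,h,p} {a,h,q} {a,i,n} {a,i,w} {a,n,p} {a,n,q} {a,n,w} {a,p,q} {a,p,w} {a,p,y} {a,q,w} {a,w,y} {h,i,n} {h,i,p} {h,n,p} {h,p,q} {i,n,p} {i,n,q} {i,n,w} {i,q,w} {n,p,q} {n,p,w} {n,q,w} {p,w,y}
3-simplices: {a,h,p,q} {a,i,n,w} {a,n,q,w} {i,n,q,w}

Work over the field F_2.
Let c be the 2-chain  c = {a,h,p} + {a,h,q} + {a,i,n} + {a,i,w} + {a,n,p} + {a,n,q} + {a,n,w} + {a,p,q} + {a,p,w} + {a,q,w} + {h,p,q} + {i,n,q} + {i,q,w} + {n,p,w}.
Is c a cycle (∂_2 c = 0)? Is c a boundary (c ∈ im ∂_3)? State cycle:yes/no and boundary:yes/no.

cycle:yes boundary:no

n_0=8 n_1=24 n_2=24 n_3=4  [Z2]
∂1: piv[ah,ai,an,ap,aq,aw,ay] rk=7  ker:hi,hn,hp,hq,hw,in,ip,iq,iw,np,nq,nw,pq,pw,py,qw,wy
∂2: piv[ahp,ahq,ain,aiw,anp,anq,anw,apq,apw,apy,aqw,awy,hin,hip,hnp,inq] rk=16  ker:hpq,inp,inw,iqw,npq,npw,nqw,pwy
∂3: piv[ahpq,ainw,anqw,inqw] rk=4
∂2c = 0
c vs im∂3: residual ≠ 0 ⇒ not boundary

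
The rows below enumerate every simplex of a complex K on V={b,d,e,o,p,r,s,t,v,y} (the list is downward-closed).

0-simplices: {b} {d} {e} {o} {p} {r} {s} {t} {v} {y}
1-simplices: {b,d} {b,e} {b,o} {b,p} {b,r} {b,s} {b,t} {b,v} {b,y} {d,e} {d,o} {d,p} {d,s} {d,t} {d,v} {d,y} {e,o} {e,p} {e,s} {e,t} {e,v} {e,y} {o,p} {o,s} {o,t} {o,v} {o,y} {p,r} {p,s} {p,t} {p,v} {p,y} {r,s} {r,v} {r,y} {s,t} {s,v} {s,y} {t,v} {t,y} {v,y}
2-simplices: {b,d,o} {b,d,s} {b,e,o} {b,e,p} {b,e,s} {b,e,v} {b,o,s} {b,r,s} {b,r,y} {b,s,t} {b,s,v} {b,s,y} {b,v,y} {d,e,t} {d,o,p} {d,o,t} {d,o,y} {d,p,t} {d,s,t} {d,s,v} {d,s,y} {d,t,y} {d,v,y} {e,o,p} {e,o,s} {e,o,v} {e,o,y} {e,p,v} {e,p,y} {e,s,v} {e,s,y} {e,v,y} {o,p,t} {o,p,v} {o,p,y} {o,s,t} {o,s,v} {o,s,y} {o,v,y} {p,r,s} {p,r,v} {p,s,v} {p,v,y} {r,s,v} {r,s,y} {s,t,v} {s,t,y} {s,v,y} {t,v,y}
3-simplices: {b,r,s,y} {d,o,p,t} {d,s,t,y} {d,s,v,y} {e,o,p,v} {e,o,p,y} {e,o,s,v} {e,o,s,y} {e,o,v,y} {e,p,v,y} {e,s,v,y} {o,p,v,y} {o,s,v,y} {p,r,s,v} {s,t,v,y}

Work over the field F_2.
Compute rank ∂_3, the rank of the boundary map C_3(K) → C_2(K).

rank∂_3=13

n_0=10 n_1=41 n_2=49 n_3=15  [Z2]
∂1: piv[bd,be,bo,bp,br,bs,bt,bv,by] rk=9  ker:de,do,dp,ds,dt,dv,dy,eo,ep,es,et,ev,ey,op,os,ot,ov,oy,pr,ps,pt,pv,py,rs,rv,ry,st,sv,sy,tv,ty,vy
∂2: piv[bdo,bds,beo,bep,bes,bev,bos,brs,bry,bst,bsv,bsy,bvy,det,dop,dot,doy,dpt,dst,dsv,dsy,dty,eop,eov,eoy,epv,epy,prs,prv,psv,stv] rk=31  ker:dvy,eos,esv,esy,evy,opt,opv,opy,ost,osv,osy,ovy,pvy,rsv,rsy,sty,svy,tvy
∂3: piv[brsy,dopt,dsty,dsvy,eopv,eopy,eosv,eosy,eovy,epvy,esvy,prsv,stvy] rk=13  ker:opvy,osvy
rk∂_3=13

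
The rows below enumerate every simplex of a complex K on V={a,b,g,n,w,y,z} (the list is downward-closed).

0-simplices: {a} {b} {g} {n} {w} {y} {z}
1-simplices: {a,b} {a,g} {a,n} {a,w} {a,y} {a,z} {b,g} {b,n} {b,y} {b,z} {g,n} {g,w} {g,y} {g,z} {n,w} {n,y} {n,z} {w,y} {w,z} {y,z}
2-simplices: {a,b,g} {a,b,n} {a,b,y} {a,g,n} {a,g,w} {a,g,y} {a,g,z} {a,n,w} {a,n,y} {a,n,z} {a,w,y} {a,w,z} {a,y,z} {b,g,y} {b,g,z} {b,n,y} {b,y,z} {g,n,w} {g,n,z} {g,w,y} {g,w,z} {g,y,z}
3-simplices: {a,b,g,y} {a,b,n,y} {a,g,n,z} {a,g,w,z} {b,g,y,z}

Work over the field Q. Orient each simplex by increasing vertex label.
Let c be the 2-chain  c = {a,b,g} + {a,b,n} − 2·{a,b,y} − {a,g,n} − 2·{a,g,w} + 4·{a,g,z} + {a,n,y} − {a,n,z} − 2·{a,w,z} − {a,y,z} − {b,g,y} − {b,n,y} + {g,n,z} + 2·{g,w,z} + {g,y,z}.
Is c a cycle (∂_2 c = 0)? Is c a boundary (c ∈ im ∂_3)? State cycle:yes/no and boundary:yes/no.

cycle:yes boundary:no

n_0=7 n_1=20 n_2=22 n_3=5  [Q]
∂1: piv[ab,ag,an,aw,ay,az] rk=6  ker:bg,bn,by,bz,gn,gw,gy,gz,nw,ny,nz,wy,wz,yz
∂2: piv[abg,abn,aby,agn,agw,agy,agz,anw,any,anz,awy,awz,ayz,bgz] rk=14  ker:bgy,bny,byz,gnw,gnz,gwy,gwz,gyz
∂3: piv[abgy,abny,agnz,agwz,bgyz] rk=5
∂2c = 0
c vs im∂3: residual ≠ 0 ⇒ not boundary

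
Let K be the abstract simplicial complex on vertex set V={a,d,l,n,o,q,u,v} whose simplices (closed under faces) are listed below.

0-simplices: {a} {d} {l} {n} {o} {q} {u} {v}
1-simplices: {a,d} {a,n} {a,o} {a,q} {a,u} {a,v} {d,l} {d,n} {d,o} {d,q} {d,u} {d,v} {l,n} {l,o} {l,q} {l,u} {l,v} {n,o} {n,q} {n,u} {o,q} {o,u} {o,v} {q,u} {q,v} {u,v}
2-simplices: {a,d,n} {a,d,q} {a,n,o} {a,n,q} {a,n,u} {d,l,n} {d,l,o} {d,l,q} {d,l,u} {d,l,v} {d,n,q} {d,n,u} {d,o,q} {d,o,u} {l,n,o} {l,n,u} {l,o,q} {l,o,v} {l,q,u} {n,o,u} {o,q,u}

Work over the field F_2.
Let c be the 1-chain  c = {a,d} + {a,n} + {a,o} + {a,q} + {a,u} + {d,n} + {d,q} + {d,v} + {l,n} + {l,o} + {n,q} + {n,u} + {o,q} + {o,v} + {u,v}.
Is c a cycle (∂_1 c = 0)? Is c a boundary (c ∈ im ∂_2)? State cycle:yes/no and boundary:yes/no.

n_0=8 n_1=26 n_2=21  [Z2]
∂1: piv[ad,an,ao,aq,au,av,dl] rk=7  ker:dn,do,dq,du,dv,ln,lo,lq,lu,lv,no,nq,nu,oq,ou,ov,qu,qv,uv
∂2: piv[adn,adq,ano,anq,anu,dln,dlo,dlq,dlu,dlv,dnu,doq,dou,lno,lov,lqu] rk=16  ker:dnq,lnu,loq,nou,oqu
∂1c = {a} + {n} + {u} + {v}

cycle:no boundary:no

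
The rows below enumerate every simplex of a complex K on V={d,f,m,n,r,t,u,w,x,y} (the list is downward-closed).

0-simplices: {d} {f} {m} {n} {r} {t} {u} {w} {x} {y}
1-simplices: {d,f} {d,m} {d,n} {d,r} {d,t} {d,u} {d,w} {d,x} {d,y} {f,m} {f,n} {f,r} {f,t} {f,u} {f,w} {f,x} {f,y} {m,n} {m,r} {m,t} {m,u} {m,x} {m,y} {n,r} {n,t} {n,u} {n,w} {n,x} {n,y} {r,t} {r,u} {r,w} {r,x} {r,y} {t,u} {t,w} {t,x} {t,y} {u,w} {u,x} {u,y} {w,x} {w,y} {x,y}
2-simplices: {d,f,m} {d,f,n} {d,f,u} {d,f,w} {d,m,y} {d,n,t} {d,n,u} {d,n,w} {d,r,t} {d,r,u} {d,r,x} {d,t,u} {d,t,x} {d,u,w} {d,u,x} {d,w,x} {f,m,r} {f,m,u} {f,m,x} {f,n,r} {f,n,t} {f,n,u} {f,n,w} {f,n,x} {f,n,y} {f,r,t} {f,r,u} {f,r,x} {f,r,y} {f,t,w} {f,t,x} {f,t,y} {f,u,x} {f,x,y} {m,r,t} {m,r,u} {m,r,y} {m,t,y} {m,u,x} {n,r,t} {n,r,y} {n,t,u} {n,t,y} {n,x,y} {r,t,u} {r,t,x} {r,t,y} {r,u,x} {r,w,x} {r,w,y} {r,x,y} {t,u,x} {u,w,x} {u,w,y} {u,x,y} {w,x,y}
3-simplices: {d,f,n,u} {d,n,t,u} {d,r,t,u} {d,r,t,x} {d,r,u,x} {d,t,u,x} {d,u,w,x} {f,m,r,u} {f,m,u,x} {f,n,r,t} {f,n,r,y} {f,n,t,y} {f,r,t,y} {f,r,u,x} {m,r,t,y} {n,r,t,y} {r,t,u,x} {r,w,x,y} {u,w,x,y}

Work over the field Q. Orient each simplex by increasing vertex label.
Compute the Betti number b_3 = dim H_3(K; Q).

b_3=2

n_0=10 n_1=44 n_2=56 n_3=19  [Q]
∂1: piv[df,dm,dn,dr,dt,du,dw,dx,dy] rk=9  ker:fm,fn,fr,ft,fu,fw,fx,fy,mn,mr,mt,mu,mx,my,nr,nt,nu,nw,nx,ny,rt,ru,rw,rx,ry,tu,tw,tx,ty,uw,ux,uy,wx,wy,xy
∂2: piv[dfm,dfn,dfu,dfw,dmy,dnt,dnu,dnw,drt,dru,drx,dtu,dtx,duw,dux,dwx,fmr,fmu,fmx,fnr,fnt,fnx,fny,frt,frx,fry,ftw,fty,fxy,mrt,mry,rwx,rwy,uwy] rk=34  ker:fnu,fnw,fru,ftx,fux,mru,mty,mux,nrt,nry,ntu,nty,nxy,rtu,rtx,rty,rux,rxy,tux,uwx,uxy,wxy
∂3: piv[dfnu,dntu,drtu,drtx,drux,dtux,duwx,fmru,fmux,fnrt,fnry,fnty,frty,frux,mrty,rwxy,uwxy] rk=17  ker:nrty,rtux
b_3=(19−17)−0=2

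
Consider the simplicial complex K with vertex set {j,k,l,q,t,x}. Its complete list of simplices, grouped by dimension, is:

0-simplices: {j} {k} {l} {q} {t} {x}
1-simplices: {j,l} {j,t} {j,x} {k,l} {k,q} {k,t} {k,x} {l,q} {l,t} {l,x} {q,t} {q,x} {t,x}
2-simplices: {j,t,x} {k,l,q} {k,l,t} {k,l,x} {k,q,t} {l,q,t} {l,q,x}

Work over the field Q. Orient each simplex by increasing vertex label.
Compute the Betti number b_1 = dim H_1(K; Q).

n_0=6 n_1=13 n_2=7  [Q]
∂1: piv[jl,jt,jx,kl,kq] rk=5  ker:kt,kx,lq,lt,lx,qt,qx,tx
∂2: piv[jtx,klq,klt,klx,kqt,lqx] rk=6  ker:lqt
b_1=(13−5)−6=2

b_1=2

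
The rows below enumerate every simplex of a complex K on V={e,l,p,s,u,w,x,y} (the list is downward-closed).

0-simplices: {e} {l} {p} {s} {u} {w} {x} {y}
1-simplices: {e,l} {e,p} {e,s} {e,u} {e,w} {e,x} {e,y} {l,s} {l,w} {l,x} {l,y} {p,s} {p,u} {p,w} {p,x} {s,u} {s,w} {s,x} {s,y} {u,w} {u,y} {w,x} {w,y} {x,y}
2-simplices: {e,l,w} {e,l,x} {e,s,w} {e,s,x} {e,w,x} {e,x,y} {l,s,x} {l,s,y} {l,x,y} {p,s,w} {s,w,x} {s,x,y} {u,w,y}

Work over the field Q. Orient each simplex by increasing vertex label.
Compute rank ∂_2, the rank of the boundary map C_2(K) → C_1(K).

n_0=8 n_1=24 n_2=13  [Q]
∂1: piv[el,ep,es,eu,ew,ex,ey] rk=7  ker:ls,lw,lx,ly,ps,pu,pw,px,su,sw,sx,sy,uw,uy,wx,wy,xy
∂2: piv[elw,elx,esw,esx,ewx,exy,lsx,lsy,lxy,psw,uwy] rk=11  ker:swx,sxy
rk∂_2=11

rank∂_2=11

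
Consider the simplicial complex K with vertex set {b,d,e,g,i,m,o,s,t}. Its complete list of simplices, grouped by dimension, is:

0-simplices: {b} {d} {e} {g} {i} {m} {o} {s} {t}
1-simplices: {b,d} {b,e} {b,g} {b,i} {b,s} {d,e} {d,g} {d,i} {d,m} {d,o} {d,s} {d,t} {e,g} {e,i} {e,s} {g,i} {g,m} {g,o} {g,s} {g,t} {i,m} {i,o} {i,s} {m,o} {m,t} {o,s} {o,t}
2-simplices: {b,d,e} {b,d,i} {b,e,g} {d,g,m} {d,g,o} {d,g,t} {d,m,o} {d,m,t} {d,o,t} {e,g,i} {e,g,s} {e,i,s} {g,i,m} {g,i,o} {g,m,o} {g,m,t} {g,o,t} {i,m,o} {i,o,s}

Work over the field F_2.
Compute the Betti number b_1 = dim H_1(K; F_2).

b_1=4

n_0=9 n_1=27 n_2=19  [Z2]
∂1: piv[bd,be,bg,bi,bs,dm,do,dt] rk=8  ker:de,dg,di,ds,eg,ei,es,gi,gm,go,gs,gt,im,io,is,mo,mt,os,ot
∂2: piv[bde,bdi,beg,dgm,dgo,dgt,dmo,dmt,dot,egi,egs,eis,gim,gio,ios] rk=15  ker:gmo,gmt,got,imo
b_1=(27−8)−15=4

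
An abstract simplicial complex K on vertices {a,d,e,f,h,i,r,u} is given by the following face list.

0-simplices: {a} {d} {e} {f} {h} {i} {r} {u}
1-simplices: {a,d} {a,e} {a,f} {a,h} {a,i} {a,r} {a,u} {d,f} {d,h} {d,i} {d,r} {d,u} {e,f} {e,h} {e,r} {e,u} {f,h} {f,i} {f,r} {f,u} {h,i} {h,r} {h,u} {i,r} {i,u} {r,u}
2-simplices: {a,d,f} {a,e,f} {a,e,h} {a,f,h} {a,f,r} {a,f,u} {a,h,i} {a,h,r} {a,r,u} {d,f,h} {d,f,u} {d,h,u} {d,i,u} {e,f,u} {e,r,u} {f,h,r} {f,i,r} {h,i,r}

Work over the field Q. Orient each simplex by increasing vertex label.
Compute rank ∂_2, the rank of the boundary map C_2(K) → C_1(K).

n_0=8 n_1=26 n_2=18  [Q]
∂1: piv[ad,ae,af,ah,ai,ar,au] rk=7  ker:df,dh,di,dr,du,ef,eh,er,eu,fh,fi,fr,fu,hi,hr,hu,ir,iu,ru
∂2: piv[adf,aef,aeh,afh,afr,afu,ahi,ahr,aru,dfh,dfu,dhu,diu,efu,eru,fir,hir] rk=17  ker:fhr
rk∂_2=17

rank∂_2=17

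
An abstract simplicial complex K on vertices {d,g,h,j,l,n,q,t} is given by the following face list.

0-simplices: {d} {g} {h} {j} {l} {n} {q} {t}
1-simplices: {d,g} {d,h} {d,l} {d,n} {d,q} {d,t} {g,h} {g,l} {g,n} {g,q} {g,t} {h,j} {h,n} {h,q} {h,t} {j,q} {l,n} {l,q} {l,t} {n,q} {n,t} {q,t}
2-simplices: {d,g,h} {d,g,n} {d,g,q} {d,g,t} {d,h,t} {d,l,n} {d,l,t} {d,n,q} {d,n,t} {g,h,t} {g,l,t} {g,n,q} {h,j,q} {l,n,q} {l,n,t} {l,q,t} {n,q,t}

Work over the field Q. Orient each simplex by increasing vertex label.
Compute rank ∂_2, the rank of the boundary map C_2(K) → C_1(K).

rank∂_2=13

n_0=8 n_1=22 n_2=17  [Q]
∂1: piv[dg,dh,dl,dn,dq,dt,hj] rk=7  ker:gh,gl,gn,gq,gt,hn,hq,ht,jq,ln,lq,lt,nq,nt,qt
∂2: piv[dgh,dgn,dgq,dgt,dht,dln,dlt,dnq,dnt,glt,hjq,lnq,lqt] rk=13  ker:ght,gnq,lnt,nqt
rk∂_2=13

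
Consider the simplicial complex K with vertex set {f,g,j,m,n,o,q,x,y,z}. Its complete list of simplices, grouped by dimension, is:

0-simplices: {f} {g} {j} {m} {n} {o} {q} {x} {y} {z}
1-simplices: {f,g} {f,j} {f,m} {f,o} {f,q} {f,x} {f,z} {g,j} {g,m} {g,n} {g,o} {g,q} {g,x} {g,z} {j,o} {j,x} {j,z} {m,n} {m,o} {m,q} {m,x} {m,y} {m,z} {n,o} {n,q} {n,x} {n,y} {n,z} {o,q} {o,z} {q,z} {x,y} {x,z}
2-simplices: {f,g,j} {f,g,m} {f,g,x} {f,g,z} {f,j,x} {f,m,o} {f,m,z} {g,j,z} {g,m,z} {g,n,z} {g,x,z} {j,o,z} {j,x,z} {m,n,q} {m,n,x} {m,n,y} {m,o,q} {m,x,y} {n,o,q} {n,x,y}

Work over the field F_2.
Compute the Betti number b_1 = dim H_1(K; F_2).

b_1=7

n_0=10 n_1=33 n_2=20  [Z2]
∂1: piv[fg,fj,fm,fo,fq,fx,fz,gn,my] rk=9  ker:gj,gm,go,gq,gx,gz,jo,jx,jz,mn,mo,mq,mx,mz,no,nq,nx,ny,nz,oq,oz,qz,xy,xz
∂2: piv[fgj,fgm,fgx,fgz,fjx,fmo,fmz,gjz,gnz,gxz,joz,mnq,mnx,mny,moq,mxy,noq] rk=17  ker:gmz,jxz,nxy
b_1=(33−9)−17=7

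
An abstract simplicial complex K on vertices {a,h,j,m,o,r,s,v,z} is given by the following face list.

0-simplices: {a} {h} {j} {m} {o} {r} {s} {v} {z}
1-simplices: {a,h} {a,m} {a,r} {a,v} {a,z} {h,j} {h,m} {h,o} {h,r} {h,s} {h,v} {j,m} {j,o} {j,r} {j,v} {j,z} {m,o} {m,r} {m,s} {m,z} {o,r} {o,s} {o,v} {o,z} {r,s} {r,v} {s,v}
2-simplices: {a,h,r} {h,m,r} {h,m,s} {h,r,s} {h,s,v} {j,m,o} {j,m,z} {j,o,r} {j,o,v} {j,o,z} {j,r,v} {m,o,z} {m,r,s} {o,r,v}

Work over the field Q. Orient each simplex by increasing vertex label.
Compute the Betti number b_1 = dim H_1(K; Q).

n_0=9 n_1=27 n_2=14  [Q]
∂1: piv[ah,am,ar,av,az,hj,ho,hs] rk=8  ker:hm,hr,hv,jm,jo,jr,jv,jz,mo,mr,ms,mz,or,os,ov,oz,rs,rv,sv
∂2: piv[ahr,hmr,hms,hrs,hsv,jmo,jmz,jor,jov,joz,jrv] rk=11  ker:moz,mrs,orv
b_1=(27−8)−11=8

b_1=8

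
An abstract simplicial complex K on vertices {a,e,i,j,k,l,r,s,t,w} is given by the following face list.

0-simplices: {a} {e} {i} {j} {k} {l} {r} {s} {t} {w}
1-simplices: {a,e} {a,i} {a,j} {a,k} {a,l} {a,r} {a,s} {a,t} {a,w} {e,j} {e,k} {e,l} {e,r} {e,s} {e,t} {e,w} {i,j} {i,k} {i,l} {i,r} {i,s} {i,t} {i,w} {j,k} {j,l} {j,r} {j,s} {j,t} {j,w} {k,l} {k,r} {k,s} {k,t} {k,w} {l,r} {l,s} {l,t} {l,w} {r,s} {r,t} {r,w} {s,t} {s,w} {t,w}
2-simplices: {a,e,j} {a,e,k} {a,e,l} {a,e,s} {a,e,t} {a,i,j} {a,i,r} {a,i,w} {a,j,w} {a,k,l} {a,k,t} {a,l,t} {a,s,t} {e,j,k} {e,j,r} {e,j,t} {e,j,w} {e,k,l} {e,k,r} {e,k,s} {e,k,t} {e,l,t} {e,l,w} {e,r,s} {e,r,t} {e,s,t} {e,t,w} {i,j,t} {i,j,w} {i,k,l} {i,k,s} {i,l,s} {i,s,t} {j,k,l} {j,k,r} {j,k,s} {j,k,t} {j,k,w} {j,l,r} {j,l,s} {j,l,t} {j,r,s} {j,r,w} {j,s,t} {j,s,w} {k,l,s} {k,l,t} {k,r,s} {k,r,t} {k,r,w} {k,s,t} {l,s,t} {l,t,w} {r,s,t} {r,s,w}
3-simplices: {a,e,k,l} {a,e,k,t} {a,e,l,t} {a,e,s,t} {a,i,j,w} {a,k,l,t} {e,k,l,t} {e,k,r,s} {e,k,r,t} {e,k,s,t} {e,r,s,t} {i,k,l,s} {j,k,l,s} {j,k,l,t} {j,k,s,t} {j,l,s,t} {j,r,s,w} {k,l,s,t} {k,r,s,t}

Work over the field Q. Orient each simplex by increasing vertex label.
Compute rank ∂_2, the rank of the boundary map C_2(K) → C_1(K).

n_0=10 n_1=44 n_2=55 n_3=19  [Q]
∂1: piv[ae,ai,aj,ak,al,ar,as,at,aw] rk=9  ker:ej,ek,el,er,es,et,ew,ij,ik,il,ir,is,it,iw,jk,jl,jr,js,jt,jw,kl,kr,ks,kt,kw,lr,ls,lt,lw,rs,rt,rw,st,sw,tw
∂2: piv[aej,aek,ael,aes,aet,aij,air,aiw,ajw,akl,akt,alt,ast,ejk,ejr,ejt,ejw,ekr,eks,elw,ers,ert,etw,ijt,ikl,iks,ils,ist,jkl,jks,jkw,jlr,jrw,jsw] rk=34  ker:ekl,ekt,elt,est,ijw,jkr,jkt,jls,jlt,jrs,jst,kls,klt,krs,krt,krw,kst,lst,ltw,rst,rsw
∂3: piv[aekl,aekt,aelt,aest,aijw,aklt,ekrs,ekrt,ekst,erst,ikls,jkls,jklt,jkst,jlst,jrsw] rk=16  ker:eklt,klst,krst
rk∂_2=34

rank∂_2=34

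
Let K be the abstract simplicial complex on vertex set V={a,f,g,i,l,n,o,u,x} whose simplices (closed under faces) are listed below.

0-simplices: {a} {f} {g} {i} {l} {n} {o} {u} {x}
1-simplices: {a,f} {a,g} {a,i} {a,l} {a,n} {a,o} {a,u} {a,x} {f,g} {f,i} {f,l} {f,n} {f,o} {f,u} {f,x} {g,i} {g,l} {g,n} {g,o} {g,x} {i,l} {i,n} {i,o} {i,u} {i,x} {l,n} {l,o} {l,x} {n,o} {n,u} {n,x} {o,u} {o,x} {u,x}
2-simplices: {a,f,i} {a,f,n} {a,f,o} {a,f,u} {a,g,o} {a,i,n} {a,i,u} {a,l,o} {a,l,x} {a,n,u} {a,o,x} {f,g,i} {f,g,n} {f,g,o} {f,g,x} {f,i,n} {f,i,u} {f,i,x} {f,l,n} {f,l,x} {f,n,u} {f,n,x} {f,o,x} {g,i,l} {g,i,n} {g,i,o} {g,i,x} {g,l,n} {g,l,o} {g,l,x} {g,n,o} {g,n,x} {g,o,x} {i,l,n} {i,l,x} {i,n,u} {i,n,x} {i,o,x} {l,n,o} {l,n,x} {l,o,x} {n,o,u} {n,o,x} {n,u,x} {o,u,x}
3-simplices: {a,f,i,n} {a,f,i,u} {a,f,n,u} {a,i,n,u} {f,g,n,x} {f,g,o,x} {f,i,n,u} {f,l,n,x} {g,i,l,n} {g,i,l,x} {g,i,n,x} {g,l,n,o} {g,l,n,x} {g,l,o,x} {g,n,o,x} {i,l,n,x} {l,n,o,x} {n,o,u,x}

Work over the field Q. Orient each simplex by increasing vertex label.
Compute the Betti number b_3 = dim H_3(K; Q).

b_3=3

n_0=9 n_1=34 n_2=45 n_3=18  [Q]
∂1: piv[af,ag,ai,al,an,ao,au,ax] rk=8  ker:fg,fi,fl,fn,fo,fu,fx,gi,gl,gn,go,gx,il,in,io,iu,ix,ln,lo,lx,no,nu,nx,ou,ox,ux
∂2: piv[afi,afn,afo,afu,ago,ain,aiu,alo,alx,anu,aox,fgi,fgn,fgo,fgx,fix,fln,flx,fnx,fox,gil,gio,gln,gno,nou,nux] rk=26  ker:fin,fiu,fnu,gin,gix,glo,glx,gnx,gox,iln,ilx,inu,inx,iox,lno,lnx,lox,nox,oux
∂3: piv[afin,afiu,afnu,ainu,fgnx,fgox,flnx,giln,gilx,ginx,glno,glnx,glox,gnox,noux] rk=15  ker:finu,ilnx,lnox
b_3=(18−15)−0=3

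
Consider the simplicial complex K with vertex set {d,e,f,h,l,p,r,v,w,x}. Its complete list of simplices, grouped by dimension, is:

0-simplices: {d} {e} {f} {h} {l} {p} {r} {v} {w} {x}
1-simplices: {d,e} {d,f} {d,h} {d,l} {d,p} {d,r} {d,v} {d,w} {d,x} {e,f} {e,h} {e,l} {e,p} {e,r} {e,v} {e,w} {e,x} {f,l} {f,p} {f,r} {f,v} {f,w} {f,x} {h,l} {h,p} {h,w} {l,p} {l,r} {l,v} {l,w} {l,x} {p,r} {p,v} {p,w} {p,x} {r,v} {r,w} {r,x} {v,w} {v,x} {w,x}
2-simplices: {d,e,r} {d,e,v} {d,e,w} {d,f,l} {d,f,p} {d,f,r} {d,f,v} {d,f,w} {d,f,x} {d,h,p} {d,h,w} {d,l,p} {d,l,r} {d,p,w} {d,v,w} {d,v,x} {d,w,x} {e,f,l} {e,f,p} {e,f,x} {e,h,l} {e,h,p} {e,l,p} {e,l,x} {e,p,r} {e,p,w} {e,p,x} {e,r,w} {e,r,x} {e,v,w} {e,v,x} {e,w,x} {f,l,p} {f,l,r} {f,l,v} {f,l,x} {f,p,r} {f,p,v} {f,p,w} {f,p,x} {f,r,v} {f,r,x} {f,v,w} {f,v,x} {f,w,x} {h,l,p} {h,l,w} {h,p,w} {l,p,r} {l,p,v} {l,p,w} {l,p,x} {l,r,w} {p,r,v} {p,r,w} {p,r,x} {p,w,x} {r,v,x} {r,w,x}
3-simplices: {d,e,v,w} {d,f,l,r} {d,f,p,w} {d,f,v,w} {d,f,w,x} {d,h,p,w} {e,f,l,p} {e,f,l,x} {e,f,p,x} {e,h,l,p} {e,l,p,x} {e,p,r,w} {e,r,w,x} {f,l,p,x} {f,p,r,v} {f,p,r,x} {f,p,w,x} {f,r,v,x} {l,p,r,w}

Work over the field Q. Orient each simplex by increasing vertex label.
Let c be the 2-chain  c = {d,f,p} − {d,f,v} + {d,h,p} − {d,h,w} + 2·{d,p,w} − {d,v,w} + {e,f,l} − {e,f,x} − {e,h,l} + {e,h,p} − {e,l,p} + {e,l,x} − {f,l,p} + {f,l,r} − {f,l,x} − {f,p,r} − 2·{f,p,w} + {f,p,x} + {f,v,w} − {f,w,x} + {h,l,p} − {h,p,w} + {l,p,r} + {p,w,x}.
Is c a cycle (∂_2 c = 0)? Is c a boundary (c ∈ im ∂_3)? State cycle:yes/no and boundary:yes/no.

cycle:yes boundary:no

n_0=10 n_1=41 n_2=59 n_3=19  [Q]
∂1: piv[de,df,dh,dl,dp,dr,dv,dw,dx] rk=9  ker:ef,eh,el,ep,er,ev,ew,ex,fl,fp,fr,fv,fw,fx,hl,hp,hw,lp,lr,lv,lw,lx,pr,pv,pw,px,rv,rw,rx,vw,vx,wx
∂2: piv[der,dev,dew,dfl,dfp,dfr,dfv,dfw,dfx,dhp,dhw,dlp,dlr,dpw,dvw,dvx,dwx,efl,efp,efx,ehl,ehp,elx,epr,epw,epx,erw,erx,flv,fpv,frv,hlw] rk=32  ker:elp,evw,evx,ewx,flp,flr,flx,fpr,fpw,fpx,frx,fvw,fvx,fwx,hlp,hpw,lpr,lpv,lpw,lpx,lrw,prv,prw,prx,pwx,rvx,rwx
∂3: piv[devw,dflr,dfpw,dfvw,dfwx,dhpw,eflp,eflx,efpx,ehlp,elpx,eprw,erwx,fprv,fprx,fpwx,frvx,lprw] rk=18  ker:flpx
∂2c = 0
c vs im∂3: residual ≠ 0 ⇒ not boundary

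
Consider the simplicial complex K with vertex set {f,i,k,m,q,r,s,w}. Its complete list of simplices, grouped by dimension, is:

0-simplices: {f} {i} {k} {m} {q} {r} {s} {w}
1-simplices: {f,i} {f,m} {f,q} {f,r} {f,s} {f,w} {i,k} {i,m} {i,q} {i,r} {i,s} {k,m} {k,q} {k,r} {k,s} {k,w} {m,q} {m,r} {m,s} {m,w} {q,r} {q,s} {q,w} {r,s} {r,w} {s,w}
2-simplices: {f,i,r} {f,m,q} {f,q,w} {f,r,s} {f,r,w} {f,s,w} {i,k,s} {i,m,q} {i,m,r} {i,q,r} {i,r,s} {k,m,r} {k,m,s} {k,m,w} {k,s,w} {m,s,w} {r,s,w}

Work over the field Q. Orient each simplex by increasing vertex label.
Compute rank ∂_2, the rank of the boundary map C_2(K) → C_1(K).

n_0=8 n_1=26 n_2=17  [Q]
∂1: piv[fi,fm,fq,fr,fs,fw,ik] rk=7  ker:im,iq,ir,is,km,kq,kr,ks,kw,mq,mr,ms,mw,qr,qs,qw,rs,rw,sw
∂2: piv[fir,fmq,fqw,frs,frw,fsw,iks,imq,imr,iqr,irs,kmr,kms,kmw,ksw] rk=15  ker:msw,rsw
rk∂_2=15

rank∂_2=15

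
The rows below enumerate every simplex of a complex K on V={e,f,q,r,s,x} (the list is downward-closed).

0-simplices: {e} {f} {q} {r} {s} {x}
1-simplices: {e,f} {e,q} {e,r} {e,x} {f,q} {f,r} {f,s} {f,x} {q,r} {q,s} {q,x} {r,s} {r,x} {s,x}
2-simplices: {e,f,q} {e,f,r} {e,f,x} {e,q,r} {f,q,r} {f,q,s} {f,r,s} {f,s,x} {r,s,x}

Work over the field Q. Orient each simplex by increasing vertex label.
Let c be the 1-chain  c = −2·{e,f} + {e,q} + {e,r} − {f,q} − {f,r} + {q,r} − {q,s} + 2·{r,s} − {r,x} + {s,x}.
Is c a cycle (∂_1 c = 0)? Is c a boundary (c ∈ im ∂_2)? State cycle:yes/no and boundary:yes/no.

n_0=6 n_1=14 n_2=9  [Q]
∂1: piv[ef,eq,er,ex,fs] rk=5  ker:fq,fr,fx,qr,qs,qx,rs,rx,sx
∂2: piv[efq,efr,efx,eqr,fqs,frs,fsx,rsx] rk=8  ker:fqr
∂1c = 0
c vs im∂2: reduces to 0 ⇒ boundary

cycle:yes boundary:yes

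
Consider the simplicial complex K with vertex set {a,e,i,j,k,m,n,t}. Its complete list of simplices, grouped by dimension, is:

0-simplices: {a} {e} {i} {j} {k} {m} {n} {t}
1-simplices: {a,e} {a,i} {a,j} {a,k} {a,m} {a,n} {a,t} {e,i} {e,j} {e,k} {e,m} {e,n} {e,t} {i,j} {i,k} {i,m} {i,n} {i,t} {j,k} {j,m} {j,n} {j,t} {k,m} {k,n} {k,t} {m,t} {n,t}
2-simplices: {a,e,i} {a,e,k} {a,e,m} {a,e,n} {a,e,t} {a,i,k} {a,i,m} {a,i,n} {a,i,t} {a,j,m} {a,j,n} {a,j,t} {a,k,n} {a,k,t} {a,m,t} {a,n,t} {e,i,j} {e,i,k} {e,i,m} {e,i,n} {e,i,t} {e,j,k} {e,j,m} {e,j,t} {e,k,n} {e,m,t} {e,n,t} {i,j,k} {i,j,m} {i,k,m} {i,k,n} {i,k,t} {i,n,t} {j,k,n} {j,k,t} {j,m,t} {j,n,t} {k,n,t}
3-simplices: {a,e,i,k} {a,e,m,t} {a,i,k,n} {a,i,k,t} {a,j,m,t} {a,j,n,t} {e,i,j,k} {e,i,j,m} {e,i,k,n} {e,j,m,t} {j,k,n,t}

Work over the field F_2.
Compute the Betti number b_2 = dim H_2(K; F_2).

n_0=8 n_1=27 n_2=38 n_3=11  [Z2]
∂1: piv[ae,ai,aj,ak,am,an,at] rk=7  ker:ei,ej,ek,em,en,et,ij,ik,im,in,it,jk,jm,jn,jt,km,kn,kt,mt,nt
∂2: piv[aei,aek,aem,aen,aet,aik,aim,ain,ait,ajm,ajn,ajt,akn,akt,amt,ant,eij,ejk,ejm,ikm] rk=20  ker:eik,eim,ein,eit,ejt,ekn,emt,ent,ijk,ijm,ikn,ikt,int,jkn,jkt,jmt,jnt,knt
∂3: piv[aeik,aemt,aikn,aikt,ajmt,ajnt,eijk,eijm,eikn,ejmt,jknt] rk=11
b_2=(38−20)−11=7

b_2=7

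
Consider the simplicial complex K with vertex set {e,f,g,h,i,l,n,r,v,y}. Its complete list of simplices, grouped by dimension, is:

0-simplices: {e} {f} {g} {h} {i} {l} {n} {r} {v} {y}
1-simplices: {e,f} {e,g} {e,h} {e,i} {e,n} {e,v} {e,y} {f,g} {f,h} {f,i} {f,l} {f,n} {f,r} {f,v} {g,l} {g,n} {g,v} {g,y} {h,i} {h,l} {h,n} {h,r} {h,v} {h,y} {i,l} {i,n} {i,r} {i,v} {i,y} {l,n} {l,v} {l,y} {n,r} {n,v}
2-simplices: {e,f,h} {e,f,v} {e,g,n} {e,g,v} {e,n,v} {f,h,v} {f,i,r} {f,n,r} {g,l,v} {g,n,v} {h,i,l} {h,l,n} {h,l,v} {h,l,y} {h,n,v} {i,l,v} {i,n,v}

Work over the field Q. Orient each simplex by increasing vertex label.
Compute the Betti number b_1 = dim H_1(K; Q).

n_0=10 n_1=34 n_2=17  [Q]
∂1: piv[ef,eg,eh,ei,en,ev,ey,fl,fr] rk=9  ker:fg,fh,fi,fn,fv,gl,gn,gv,gy,hi,hl,hn,hr,hv,hy,il,in,ir,iv,iy,ln,lv,ly,nr,nv
∂2: piv[efh,efv,egn,egv,env,fhv,fir,fnr,glv,hil,hln,hlv,hly,hnv,ilv,inv] rk=16  ker:gnv
b_1=(34−9)−16=9

b_1=9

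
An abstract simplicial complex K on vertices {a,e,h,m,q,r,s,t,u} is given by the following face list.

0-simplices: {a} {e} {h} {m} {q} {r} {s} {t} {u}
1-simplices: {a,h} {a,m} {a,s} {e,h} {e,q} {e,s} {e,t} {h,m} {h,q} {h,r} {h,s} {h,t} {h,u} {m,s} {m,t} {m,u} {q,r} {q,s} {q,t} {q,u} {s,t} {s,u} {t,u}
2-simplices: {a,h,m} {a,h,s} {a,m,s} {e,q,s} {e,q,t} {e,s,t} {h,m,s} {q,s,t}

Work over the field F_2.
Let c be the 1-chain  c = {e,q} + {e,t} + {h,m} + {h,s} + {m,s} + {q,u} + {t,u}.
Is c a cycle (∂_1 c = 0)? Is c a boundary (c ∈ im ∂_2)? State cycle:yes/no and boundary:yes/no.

n_0=9 n_1=23 n_2=8  [Z2]
∂1: piv[ah,am,as,eh,eq,et,hr,hu] rk=8  ker:es,hm,hq,hs,ht,ms,mt,mu,qr,qs,qt,qu,st,su,tu
∂2: piv[ahm,ahs,ams,eqs,eqt,est] rk=6  ker:hms,qst
∂1c = 0
c vs im∂2: residual ≠ 0 ⇒ not boundary

cycle:yes boundary:no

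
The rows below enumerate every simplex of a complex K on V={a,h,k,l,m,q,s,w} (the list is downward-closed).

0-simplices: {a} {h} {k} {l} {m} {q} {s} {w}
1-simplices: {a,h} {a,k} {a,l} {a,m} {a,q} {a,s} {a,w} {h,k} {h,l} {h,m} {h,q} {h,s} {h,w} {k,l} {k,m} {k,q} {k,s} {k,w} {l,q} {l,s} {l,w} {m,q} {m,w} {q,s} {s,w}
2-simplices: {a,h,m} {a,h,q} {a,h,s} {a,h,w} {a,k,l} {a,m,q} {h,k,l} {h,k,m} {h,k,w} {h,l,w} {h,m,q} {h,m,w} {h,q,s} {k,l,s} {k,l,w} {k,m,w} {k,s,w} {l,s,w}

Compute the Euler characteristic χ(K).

χ(K)=1

n_0=8 n_1=25 n_2=18
χ=+8−25+18=1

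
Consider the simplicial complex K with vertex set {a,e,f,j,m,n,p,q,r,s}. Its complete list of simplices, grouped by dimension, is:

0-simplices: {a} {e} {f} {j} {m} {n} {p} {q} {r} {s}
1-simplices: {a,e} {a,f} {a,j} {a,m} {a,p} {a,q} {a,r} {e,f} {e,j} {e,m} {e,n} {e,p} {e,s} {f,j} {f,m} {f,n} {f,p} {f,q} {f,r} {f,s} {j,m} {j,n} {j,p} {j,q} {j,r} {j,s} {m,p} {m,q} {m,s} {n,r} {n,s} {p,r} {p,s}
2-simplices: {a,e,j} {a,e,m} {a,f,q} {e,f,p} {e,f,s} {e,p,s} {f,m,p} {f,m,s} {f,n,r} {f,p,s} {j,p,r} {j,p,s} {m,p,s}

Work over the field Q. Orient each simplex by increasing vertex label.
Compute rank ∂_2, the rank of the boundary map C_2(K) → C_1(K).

n_0=10 n_1=33 n_2=13  [Q]
∂1: piv[ae,af,aj,am,ap,aq,ar,en,es] rk=9  ker:ef,ej,em,ep,fj,fm,fn,fp,fq,fr,fs,jm,jn,jp,jq,jr,js,mp,mq,ms,nr,ns,pr,ps
∂2: piv[aej,aem,afq,efp,efs,eps,fmp,fms,fnr,jpr,jps] rk=11  ker:fps,mps
rk∂_2=11

rank∂_2=11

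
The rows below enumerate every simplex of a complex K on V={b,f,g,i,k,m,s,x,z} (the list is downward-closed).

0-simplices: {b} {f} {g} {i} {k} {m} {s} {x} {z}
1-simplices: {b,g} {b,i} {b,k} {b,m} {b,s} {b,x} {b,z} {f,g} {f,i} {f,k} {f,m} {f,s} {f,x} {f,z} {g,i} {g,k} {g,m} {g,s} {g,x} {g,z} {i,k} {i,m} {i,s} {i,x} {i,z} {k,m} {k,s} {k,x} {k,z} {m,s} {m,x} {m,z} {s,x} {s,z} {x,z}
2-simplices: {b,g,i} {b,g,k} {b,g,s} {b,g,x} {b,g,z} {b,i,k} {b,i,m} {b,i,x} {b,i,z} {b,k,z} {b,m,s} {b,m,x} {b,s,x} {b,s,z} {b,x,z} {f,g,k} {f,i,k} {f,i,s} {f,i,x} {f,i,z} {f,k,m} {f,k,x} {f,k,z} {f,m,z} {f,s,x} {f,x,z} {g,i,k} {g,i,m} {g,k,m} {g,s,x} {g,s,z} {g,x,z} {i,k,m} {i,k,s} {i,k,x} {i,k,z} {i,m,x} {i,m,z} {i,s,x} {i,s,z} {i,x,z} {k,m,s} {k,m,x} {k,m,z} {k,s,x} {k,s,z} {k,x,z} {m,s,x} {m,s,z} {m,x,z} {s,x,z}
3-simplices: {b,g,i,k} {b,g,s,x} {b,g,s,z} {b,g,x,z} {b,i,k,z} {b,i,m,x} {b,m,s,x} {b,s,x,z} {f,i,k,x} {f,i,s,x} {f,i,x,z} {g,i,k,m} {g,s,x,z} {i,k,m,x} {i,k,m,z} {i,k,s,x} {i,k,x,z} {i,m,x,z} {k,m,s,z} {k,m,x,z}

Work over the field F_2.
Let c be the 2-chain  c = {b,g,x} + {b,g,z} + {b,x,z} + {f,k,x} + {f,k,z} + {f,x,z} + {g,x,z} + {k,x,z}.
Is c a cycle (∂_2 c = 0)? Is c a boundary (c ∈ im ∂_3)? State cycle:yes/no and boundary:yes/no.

cycle:yes boundary:no

n_0=9 n_1=35 n_2=51 n_3=20  [Z2]
∂1: piv[bg,bi,bk,bm,bs,bx,bz,fg] rk=8  ker:fi,fk,fm,fs,fx,fz,gi,gk,gm,gs,gx,gz,ik,im,is,ix,iz,km,ks,kx,kz,ms,mx,mz,sx,sz,xz
∂2: piv[bgi,bgk,bgs,bgx,bgz,bik,bim,bix,biz,bkz,bms,bmx,bsx,bsz,bxz,fgk,fik,fis,fix,fiz,fkm,fkx,fmz,fsx,gim,gkm,iks] rk=27  ker:fkz,fxz,gik,gsx,gsz,gxz,ikm,ikx,ikz,imx,imz,isx,isz,ixz,kms,kmx,kmz,ksx,ksz,kxz,msx,msz,mxz,sxz
∂3: piv[bgik,bgsx,bgsz,bgxz,bikz,bimx,bmsx,bsxz,fikx,fisx,fixz,gikm,ikmx,ikmz,iksx,ikxz,imxz,kmsz] rk=18  ker:gsxz,kmxz
∂2c = 0
c vs im∂3: residual ≠ 0 ⇒ not boundary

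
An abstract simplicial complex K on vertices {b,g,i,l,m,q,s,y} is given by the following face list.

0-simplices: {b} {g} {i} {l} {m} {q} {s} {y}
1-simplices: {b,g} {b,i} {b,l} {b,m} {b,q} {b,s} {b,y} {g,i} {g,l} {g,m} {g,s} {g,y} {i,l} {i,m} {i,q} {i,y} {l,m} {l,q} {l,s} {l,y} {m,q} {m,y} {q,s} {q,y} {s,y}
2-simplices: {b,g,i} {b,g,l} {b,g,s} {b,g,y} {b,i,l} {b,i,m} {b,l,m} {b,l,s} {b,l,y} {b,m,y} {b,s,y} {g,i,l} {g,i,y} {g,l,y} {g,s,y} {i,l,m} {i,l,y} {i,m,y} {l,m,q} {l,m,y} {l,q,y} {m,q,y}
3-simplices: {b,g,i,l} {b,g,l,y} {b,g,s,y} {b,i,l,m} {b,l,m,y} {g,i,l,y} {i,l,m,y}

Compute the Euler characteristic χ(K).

n_0=8 n_1=25 n_2=22 n_3=7
χ=+8−25+22−7=-2

χ(K)=-2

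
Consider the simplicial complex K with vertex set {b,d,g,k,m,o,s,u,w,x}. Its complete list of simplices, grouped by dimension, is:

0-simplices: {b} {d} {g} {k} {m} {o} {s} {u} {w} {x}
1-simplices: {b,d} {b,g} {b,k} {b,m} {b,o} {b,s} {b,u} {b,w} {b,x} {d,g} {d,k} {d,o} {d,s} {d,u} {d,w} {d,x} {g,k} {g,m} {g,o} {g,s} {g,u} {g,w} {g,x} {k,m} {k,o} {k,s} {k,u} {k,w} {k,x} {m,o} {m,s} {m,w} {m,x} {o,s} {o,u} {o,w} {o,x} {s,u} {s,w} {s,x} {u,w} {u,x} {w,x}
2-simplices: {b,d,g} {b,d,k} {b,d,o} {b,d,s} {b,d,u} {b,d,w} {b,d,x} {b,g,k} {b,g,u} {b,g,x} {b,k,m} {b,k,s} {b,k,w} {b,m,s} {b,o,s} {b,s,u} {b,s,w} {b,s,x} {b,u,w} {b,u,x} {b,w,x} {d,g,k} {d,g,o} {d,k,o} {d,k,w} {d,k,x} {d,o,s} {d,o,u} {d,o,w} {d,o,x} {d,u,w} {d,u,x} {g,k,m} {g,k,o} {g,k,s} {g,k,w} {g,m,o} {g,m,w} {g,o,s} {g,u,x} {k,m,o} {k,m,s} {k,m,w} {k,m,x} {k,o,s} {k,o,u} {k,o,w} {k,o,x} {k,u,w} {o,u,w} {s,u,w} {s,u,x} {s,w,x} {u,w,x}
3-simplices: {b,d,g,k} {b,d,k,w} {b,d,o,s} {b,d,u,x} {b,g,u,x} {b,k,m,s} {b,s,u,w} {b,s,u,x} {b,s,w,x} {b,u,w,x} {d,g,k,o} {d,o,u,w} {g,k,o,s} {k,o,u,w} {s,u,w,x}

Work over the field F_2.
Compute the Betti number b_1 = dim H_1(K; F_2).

n_0=10 n_1=43 n_2=54 n_3=15  [Z2]
∂1: piv[bd,bg,bk,bm,bo,bs,bu,bw,bx] rk=9  ker:dg,dk,do,ds,du,dw,dx,gk,gm,go,gs,gu,gw,gx,km,ko,ks,ku,kw,kx,mo,ms,mw,mx,os,ou,ow,ox,su,sw,sx,uw,ux,wx
∂2: piv[bdg,bdk,bdo,bds,bdu,bdw,bdx,bgk,bgu,bgx,bkm,bks,bkw,bms,bos,bsu,bsw,bsx,buw,bux,bwx,dgo,dko,dkx,dou,dow,dox,gkm,gks,gkw,gmo,gmw,kmx,kou] rk=34  ker:dgk,dkw,dos,duw,dux,gko,gos,gux,kmo,kms,kmw,kos,kow,kox,kuw,ouw,suw,sux,swx,uwx
∂3: piv[bdgk,bdkw,bdos,bdux,bgux,bkms,bsuw,bsux,bswx,buwx,dgko,douw,gkos,kouw] rk=14  ker:suwx
b_1=(43−9)−34=0

b_1=0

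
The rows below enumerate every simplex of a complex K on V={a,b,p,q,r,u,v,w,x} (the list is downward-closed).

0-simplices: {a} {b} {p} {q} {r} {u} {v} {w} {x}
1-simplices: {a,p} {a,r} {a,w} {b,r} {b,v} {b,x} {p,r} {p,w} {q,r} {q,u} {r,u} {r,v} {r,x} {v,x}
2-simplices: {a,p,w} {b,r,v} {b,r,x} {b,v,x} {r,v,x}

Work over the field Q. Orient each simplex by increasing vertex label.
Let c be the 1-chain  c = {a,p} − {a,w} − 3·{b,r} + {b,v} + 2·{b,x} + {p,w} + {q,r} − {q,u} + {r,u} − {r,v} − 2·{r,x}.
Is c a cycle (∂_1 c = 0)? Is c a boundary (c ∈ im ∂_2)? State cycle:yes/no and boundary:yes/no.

cycle:yes boundary:no

n_0=9 n_1=14 n_2=5  [Q]
∂1: piv[ap,ar,aw,br,bv,bx,qr,qu] rk=8  ker:pr,pw,ru,rv,rx,vx
∂2: piv[apw,brv,brx,bvx] rk=4  ker:rvx
∂1c = 0
c vs im∂2: residual ≠ 0 ⇒ not boundary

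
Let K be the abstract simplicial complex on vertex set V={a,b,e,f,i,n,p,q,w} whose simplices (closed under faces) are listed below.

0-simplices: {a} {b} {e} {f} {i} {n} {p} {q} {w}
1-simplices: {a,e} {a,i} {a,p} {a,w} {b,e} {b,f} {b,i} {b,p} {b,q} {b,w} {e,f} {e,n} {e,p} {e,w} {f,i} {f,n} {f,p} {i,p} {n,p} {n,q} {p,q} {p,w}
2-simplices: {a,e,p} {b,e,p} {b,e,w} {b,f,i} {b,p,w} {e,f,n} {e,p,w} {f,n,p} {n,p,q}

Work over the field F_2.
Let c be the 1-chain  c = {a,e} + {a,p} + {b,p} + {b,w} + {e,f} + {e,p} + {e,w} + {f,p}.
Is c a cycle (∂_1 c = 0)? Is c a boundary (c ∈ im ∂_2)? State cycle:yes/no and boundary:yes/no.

cycle:yes boundary:no

n_0=9 n_1=22 n_2=9  [Z2]
∂1: piv[ae,ai,ap,aw,be,bf,bq,en] rk=8  ker:bi,bp,bw,ef,ep,ew,fi,fn,fp,ip,np,nq,pq,pw
∂2: piv[aep,bep,bew,bfi,bpw,efn,fnp,npq] rk=8  ker:epw
∂1c = 0
c vs im∂2: residual ≠ 0 ⇒ not boundary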